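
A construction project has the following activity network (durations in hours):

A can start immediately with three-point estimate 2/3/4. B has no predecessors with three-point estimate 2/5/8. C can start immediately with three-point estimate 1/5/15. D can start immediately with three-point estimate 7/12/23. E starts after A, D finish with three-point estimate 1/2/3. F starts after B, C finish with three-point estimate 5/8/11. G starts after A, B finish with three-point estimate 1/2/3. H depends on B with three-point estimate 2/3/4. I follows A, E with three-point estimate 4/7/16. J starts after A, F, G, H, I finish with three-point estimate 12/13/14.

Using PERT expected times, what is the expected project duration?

36 hours

te_A = (2 + 4·3 + 4)/6 = 18/6 = 3
te_B = (2 + 4·5 + 8)/6 = 30/6 = 5
te_C = (1 + 4·5 + 15)/6 = 36/6 = 6
te_D = (7 + 4·12 + 23)/6 = 78/6 = 13
te_E = (1 + 4·2 + 3)/6 = 12/6 = 2
te_F = (5 + 4·8 + 11)/6 = 48/6 = 8
te_G = (1 + 4·2 + 3)/6 = 12/6 = 2
te_H = (2 + 4·3 + 4)/6 = 18/6 = 3
te_I = (4 + 4·7 + 16)/6 = 48/6 = 8
te_J = (12 + 4·13 + 14)/6 = 78/6 = 13

Forward pass:
ES_A = 0; EF_A = 3
ES_B = 0; EF_B = 5
ES_C = 0; EF_C = 6
ES_D = 0; EF_D = 13
ES_E = max(EF_A=3, EF_D=13) = 13; EF_E = 13+2 = 15
ES_F = max(EF_B=5, EF_C=6) = 6; EF_F = 6+8 = 14
ES_G = max(EF_A=3, EF_B=5) = 5; EF_G = 5+2 = 7
ES_H = 5; EF_H = 5+3 = 8
ES_I = max(EF_A=3, EF_E=15) = 15; EF_I = 15+8 = 23
ES_J = max(EF_A=3, EF_F=14, EF_G=7, EF_H=8, EF_I=23) = 23; EF_J = 23+13 = 36
Expected project duration μ = 36 hours. Critical path: D → E → I → J.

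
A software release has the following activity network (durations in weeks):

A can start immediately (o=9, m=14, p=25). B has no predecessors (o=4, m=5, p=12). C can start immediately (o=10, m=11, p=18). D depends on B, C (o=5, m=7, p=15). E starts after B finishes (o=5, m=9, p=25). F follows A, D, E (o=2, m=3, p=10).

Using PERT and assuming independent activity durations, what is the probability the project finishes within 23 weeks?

0.346

te_A = (9 + 4·14 + 25)/6 = 90/6 = 15; σ²_A = ((25−9)/6)² = 7.111
te_B = (4 + 4·5 + 12)/6 = 36/6 = 6; σ²_B = ((12−4)/6)² = 1.778
te_C = (10 + 4·11 + 18)/6 = 72/6 = 12; σ²_C = ((18−10)/6)² = 1.778
te_D = (5 + 4·7 + 15)/6 = 48/6 = 8; σ²_D = ((15−5)/6)² = 2.778
te_E = (5 + 4·9 + 25)/6 = 66/6 = 11; σ²_E = ((25−5)/6)² = 11.111
te_F = (2 + 4·3 + 10)/6 = 24/6 = 4; σ²_F = ((10−2)/6)² = 1.778

Forward pass:
ES_A = 0; EF_A = 15
ES_B = 0; EF_B = 6
ES_C = 0; EF_C = 12
ES_D = max(EF_B=6, EF_C=12) = 12; EF_D = 12+8 = 20
ES_E = 6; EF_E = 6+11 = 17
ES_F = max(EF_A=15, EF_D=20, EF_E=17) = 20; EF_F = 20+4 = 24
Expected project duration μ = 24 weeks. Critical path: C → D → F.

Variance along critical path = 1.778 + 2.778 + 1.778 = 6.333; σ = √6.333 = 2.517 weeks.
Z = (23 − 24) / 2.517 = -0.397
P(T ≤ 23) = Φ(-0.397) ≈ 0.346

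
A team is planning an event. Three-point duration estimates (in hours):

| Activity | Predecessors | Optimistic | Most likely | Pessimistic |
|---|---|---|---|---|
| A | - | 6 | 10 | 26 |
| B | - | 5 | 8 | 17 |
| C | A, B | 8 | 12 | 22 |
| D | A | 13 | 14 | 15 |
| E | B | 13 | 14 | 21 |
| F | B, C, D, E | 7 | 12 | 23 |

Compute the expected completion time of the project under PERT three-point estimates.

te_A = (6 + 4·10 + 26)/6 = 72/6 = 12
te_B = (5 + 4·8 + 17)/6 = 54/6 = 9
te_C = (8 + 4·12 + 22)/6 = 78/6 = 13
te_D = (13 + 4·14 + 15)/6 = 84/6 = 14
te_E = (13 + 4·14 + 21)/6 = 90/6 = 15
te_F = (7 + 4·12 + 23)/6 = 78/6 = 13

Forward pass:
ES_A = 0; EF_A = 12
ES_B = 0; EF_B = 9
ES_C = max(EF_A=12, EF_B=9) = 12; EF_C = 12+13 = 25
ES_D = 12; EF_D = 12+14 = 26
ES_E = 9; EF_E = 9+15 = 24
ES_F = max(EF_B=9, EF_C=25, EF_D=26, EF_E=24) = 26; EF_F = 26+13 = 39
Expected project duration μ = 39 hours. Critical path: A → D → F.

39 hours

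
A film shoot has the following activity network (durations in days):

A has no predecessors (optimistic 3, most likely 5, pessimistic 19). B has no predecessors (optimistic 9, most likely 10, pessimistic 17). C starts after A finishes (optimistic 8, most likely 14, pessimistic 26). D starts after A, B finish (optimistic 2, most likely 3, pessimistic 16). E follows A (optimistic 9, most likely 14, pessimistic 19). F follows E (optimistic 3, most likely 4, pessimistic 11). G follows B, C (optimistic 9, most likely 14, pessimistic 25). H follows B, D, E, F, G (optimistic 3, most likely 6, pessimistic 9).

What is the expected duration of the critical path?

43 days

te_A = (3 + 4·5 + 19)/6 = 42/6 = 7
te_B = (9 + 4·10 + 17)/6 = 66/6 = 11
te_C = (8 + 4·14 + 26)/6 = 90/6 = 15
te_D = (2 + 4·3 + 16)/6 = 30/6 = 5
te_E = (9 + 4·14 + 19)/6 = 84/6 = 14
te_F = (3 + 4·4 + 11)/6 = 30/6 = 5
te_G = (9 + 4·14 + 25)/6 = 90/6 = 15
te_H = (3 + 4·6 + 9)/6 = 36/6 = 6

Forward pass:
ES_A = 0; EF_A = 7
ES_B = 0; EF_B = 11
ES_C = 7; EF_C = 7+15 = 22
ES_D = max(EF_A=7, EF_B=11) = 11; EF_D = 11+5 = 16
ES_E = 7; EF_E = 7+14 = 21
ES_F = 21; EF_F = 21+5 = 26
ES_G = max(EF_B=11, EF_C=22) = 22; EF_G = 22+15 = 37
ES_H = max(EF_B=11, EF_D=16, EF_E=21, EF_F=26, EF_G=37) = 37; EF_H = 37+6 = 43
Expected project duration μ = 43 days. Critical path: A → C → G → H.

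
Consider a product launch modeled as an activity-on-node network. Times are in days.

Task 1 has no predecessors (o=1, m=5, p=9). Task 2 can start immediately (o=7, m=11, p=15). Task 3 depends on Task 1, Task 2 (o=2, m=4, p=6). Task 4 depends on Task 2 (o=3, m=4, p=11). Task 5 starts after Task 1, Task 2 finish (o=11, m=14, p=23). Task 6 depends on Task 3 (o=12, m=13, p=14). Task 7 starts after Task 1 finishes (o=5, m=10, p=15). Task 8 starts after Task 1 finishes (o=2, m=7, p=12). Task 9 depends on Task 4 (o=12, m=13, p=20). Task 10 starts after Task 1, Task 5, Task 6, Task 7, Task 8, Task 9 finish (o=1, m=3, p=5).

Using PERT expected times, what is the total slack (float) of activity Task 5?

4 days

te_Task 1 = (1 + 4·5 + 9)/6 = 30/6 = 5
te_Task 2 = (7 + 4·11 + 15)/6 = 66/6 = 11
te_Task 3 = (2 + 4·4 + 6)/6 = 24/6 = 4
te_Task 4 = (3 + 4·4 + 11)/6 = 30/6 = 5
te_Task 5 = (11 + 4·14 + 23)/6 = 90/6 = 15
te_Task 6 = (12 + 4·13 + 14)/6 = 78/6 = 13
te_Task 7 = (5 + 4·10 + 15)/6 = 60/6 = 10
te_Task 8 = (2 + 4·7 + 12)/6 = 42/6 = 7
te_Task 9 = (12 + 4·13 + 20)/6 = 84/6 = 14
te_Task 10 = (1 + 4·3 + 5)/6 = 18/6 = 3

Forward pass:
ES_Task 1 = 0; EF_Task 1 = 5
ES_Task 2 = 0; EF_Task 2 = 11
ES_Task 3 = max(EF_Task 1=5, EF_Task 2=11) = 11; EF_Task 3 = 11+4 = 15
ES_Task 4 = 11; EF_Task 4 = 11+5 = 16
ES_Task 5 = max(EF_Task 1=5, EF_Task 2=11) = 11; EF_Task 5 = 11+15 = 26
ES_Task 6 = 15; EF_Task 6 = 15+13 = 28
ES_Task 7 = 5; EF_Task 7 = 5+10 = 15
ES_Task 8 = 5; EF_Task 8 = 5+7 = 12
ES_Task 9 = 16; EF_Task 9 = 16+14 = 30
ES_Task 10 = max(EF_Task 1=5, EF_Task 5=26, EF_Task 6=28, EF_Task 7=15, EF_Task 8=12, EF_Task 9=30) = 30; EF_Task 10 = 30+3 = 33
Expected project duration μ = 33 days. Critical path: Task 2 → Task 4 → Task 9 → Task 10.

Backward pass:
LF_Task 10 = 33; LS_Task 10 = 33−3 = 30
LF_Task 9 = LS_Task 10 = 30; LS_Task 9 = 30−14 = 16
LF_Task 8 = LS_Task 10 = 30; LS_Task 8 = 30−7 = 23
LF_Task 7 = LS_Task 10 = 30; LS_Task 7 = 30−10 = 20
LF_Task 6 = LS_Task 10 = 30; LS_Task 6 = 30−13 = 17
LF_Task 5 = LS_Task 10 = 30; LS_Task 5 = 30−15 = 15
LF_Task 4 = LS_Task 9 = 16; LS_Task 4 = 16−5 = 11
LF_Task 3 = LS_Task 6 = 17; LS_Task 3 = 17−4 = 13
LF_Task 2 = min(LS_Task 3=13, LS_Task 4=11, LS_Task 5=15) = 11; LS_Task 2 = 11−11 = 0
LF_Task 1 = min(LS_Task 3=13, LS_Task 5=15, LS_Task 7=20, LS_Task 8=23, LS_Task 10=30) = 13; LS_Task 1 = 13−5 = 8
Slack_Task 5 = LS_Task 5 − ES_Task 5 = 15 − 11 = 4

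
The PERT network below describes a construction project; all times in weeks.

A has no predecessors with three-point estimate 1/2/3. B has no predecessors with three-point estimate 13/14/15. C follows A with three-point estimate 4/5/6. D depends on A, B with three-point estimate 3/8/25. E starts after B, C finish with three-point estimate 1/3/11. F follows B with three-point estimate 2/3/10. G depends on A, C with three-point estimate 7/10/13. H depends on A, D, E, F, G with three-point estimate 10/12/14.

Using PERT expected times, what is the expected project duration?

te_A = (1 + 4·2 + 3)/6 = 12/6 = 2
te_B = (13 + 4·14 + 15)/6 = 84/6 = 14
te_C = (4 + 4·5 + 6)/6 = 30/6 = 5
te_D = (3 + 4·8 + 25)/6 = 60/6 = 10
te_E = (1 + 4·3 + 11)/6 = 24/6 = 4
te_F = (2 + 4·3 + 10)/6 = 24/6 = 4
te_G = (7 + 4·10 + 13)/6 = 60/6 = 10
te_H = (10 + 4·12 + 14)/6 = 72/6 = 12

Forward pass:
ES_A = 0; EF_A = 2
ES_B = 0; EF_B = 14
ES_C = 2; EF_C = 2+5 = 7
ES_D = max(EF_A=2, EF_B=14) = 14; EF_D = 14+10 = 24
ES_E = max(EF_B=14, EF_C=7) = 14; EF_E = 14+4 = 18
ES_F = 14; EF_F = 14+4 = 18
ES_G = max(EF_A=2, EF_C=7) = 7; EF_G = 7+10 = 17
ES_H = max(EF_A=2, EF_D=24, EF_E=18, EF_F=18, EF_G=17) = 24; EF_H = 24+12 = 36
Expected project duration μ = 36 weeks. Critical path: B → D → H.

36 weeks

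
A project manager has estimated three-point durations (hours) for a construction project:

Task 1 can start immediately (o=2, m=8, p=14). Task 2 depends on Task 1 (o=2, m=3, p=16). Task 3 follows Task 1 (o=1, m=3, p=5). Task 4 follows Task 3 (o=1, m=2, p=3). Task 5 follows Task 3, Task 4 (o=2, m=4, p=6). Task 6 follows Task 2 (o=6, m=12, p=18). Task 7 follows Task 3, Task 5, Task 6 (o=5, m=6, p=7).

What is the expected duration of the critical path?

31 hours

te_Task 1 = (2 + 4·8 + 14)/6 = 48/6 = 8
te_Task 2 = (2 + 4·3 + 16)/6 = 30/6 = 5
te_Task 3 = (1 + 4·3 + 5)/6 = 18/6 = 3
te_Task 4 = (1 + 4·2 + 3)/6 = 12/6 = 2
te_Task 5 = (2 + 4·4 + 6)/6 = 24/6 = 4
te_Task 6 = (6 + 4·12 + 18)/6 = 72/6 = 12
te_Task 7 = (5 + 4·6 + 7)/6 = 36/6 = 6

Forward pass:
ES_Task 1 = 0; EF_Task 1 = 8
ES_Task 2 = 8; EF_Task 2 = 8+5 = 13
ES_Task 3 = 8; EF_Task 3 = 8+3 = 11
ES_Task 4 = 11; EF_Task 4 = 11+2 = 13
ES_Task 5 = max(EF_Task 3=11, EF_Task 4=13) = 13; EF_Task 5 = 13+4 = 17
ES_Task 6 = 13; EF_Task 6 = 13+12 = 25
ES_Task 7 = max(EF_Task 3=11, EF_Task 5=17, EF_Task 6=25) = 25; EF_Task 7 = 25+6 = 31
Expected project duration μ = 31 hours. Critical path: Task 1 → Task 2 → Task 6 → Task 7.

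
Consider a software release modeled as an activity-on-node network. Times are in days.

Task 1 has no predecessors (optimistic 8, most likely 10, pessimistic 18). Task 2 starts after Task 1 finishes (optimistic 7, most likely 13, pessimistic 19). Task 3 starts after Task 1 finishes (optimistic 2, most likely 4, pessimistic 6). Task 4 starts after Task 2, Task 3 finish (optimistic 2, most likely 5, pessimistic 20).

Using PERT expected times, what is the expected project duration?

31 days

te_Task 1 = (8 + 4·10 + 18)/6 = 66/6 = 11
te_Task 2 = (7 + 4·13 + 19)/6 = 78/6 = 13
te_Task 3 = (2 + 4·4 + 6)/6 = 24/6 = 4
te_Task 4 = (2 + 4·5 + 20)/6 = 42/6 = 7

Forward pass:
ES_Task 1 = 0; EF_Task 1 = 11
ES_Task 2 = 11; EF_Task 2 = 11+13 = 24
ES_Task 3 = 11; EF_Task 3 = 11+4 = 15
ES_Task 4 = max(EF_Task 2=24, EF_Task 3=15) = 24; EF_Task 4 = 24+7 = 31
Expected project duration μ = 31 days. Critical path: Task 1 → Task 2 → Task 4.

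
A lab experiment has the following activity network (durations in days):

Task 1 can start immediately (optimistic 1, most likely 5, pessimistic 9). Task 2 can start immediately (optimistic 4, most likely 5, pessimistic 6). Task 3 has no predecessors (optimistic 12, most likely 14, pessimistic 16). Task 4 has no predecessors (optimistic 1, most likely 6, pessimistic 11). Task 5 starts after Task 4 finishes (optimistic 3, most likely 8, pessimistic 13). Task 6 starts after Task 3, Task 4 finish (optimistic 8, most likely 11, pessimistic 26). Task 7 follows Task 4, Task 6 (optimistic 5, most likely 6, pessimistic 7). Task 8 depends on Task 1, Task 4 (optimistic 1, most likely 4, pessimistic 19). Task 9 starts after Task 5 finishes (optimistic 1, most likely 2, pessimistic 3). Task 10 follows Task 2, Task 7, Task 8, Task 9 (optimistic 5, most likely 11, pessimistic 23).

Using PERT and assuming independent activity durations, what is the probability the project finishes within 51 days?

te_Task 1 = (1 + 4·5 + 9)/6 = 30/6 = 5; σ²_Task 1 = ((9−1)/6)² = 1.778
te_Task 2 = (4 + 4·5 + 6)/6 = 30/6 = 5; σ²_Task 2 = ((6−4)/6)² = 0.111
te_Task 3 = (12 + 4·14 + 16)/6 = 84/6 = 14; σ²_Task 3 = ((16−12)/6)² = 0.444
te_Task 4 = (1 + 4·6 + 11)/6 = 36/6 = 6; σ²_Task 4 = ((11−1)/6)² = 2.778
te_Task 5 = (3 + 4·8 + 13)/6 = 48/6 = 8; σ²_Task 5 = ((13−3)/6)² = 2.778
te_Task 6 = (8 + 4·11 + 26)/6 = 78/6 = 13; σ²_Task 6 = ((26−8)/6)² = 9.000
te_Task 7 = (5 + 4·6 + 7)/6 = 36/6 = 6; σ²_Task 7 = ((7−5)/6)² = 0.111
te_Task 8 = (1 + 4·4 + 19)/6 = 36/6 = 6; σ²_Task 8 = ((19−1)/6)² = 9.000
te_Task 9 = (1 + 4·2 + 3)/6 = 12/6 = 2; σ²_Task 9 = ((3−1)/6)² = 0.111
te_Task 10 = (5 + 4·11 + 23)/6 = 72/6 = 12; σ²_Task 10 = ((23−5)/6)² = 9.000

Forward pass:
ES_Task 1 = 0; EF_Task 1 = 5
ES_Task 2 = 0; EF_Task 2 = 5
ES_Task 3 = 0; EF_Task 3 = 14
ES_Task 4 = 0; EF_Task 4 = 6
ES_Task 5 = 6; EF_Task 5 = 6+8 = 14
ES_Task 6 = max(EF_Task 3=14, EF_Task 4=6) = 14; EF_Task 6 = 14+13 = 27
ES_Task 7 = max(EF_Task 4=6, EF_Task 6=27) = 27; EF_Task 7 = 27+6 = 33
ES_Task 8 = max(EF_Task 1=5, EF_Task 4=6) = 6; EF_Task 8 = 6+6 = 12
ES_Task 9 = 14; EF_Task 9 = 14+2 = 16
ES_Task 10 = max(EF_Task 2=5, EF_Task 7=33, EF_Task 8=12, EF_Task 9=16) = 33; EF_Task 10 = 33+12 = 45
Expected project duration μ = 45 days. Critical path: Task 3 → Task 6 → Task 7 → Task 10.

Variance along critical path = 0.444 + 9.000 + 0.111 + 9.000 = 18.556; σ = √18.556 = 4.308 days.
Z = (51 − 45) / 4.308 = 1.393
P(T ≤ 51) = Φ(1.393) ≈ 0.918

0.918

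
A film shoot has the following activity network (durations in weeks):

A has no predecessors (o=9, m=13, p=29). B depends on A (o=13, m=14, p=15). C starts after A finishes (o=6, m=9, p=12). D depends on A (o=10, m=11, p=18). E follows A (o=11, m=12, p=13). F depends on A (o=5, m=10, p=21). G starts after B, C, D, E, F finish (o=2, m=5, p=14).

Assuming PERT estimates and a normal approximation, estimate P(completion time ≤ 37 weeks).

te_A = (9 + 4·13 + 29)/6 = 90/6 = 15; σ²_A = ((29−9)/6)² = 11.111
te_B = (13 + 4·14 + 15)/6 = 84/6 = 14; σ²_B = ((15−13)/6)² = 0.111
te_C = (6 + 4·9 + 12)/6 = 54/6 = 9; σ²_C = ((12−6)/6)² = 1.000
te_D = (10 + 4·11 + 18)/6 = 72/6 = 12; σ²_D = ((18−10)/6)² = 1.778
te_E = (11 + 4·12 + 13)/6 = 72/6 = 12; σ²_E = ((13−11)/6)² = 0.111
te_F = (5 + 4·10 + 21)/6 = 66/6 = 11; σ²_F = ((21−5)/6)² = 7.111
te_G = (2 + 4·5 + 14)/6 = 36/6 = 6; σ²_G = ((14−2)/6)² = 4.000

Forward pass:
ES_A = 0; EF_A = 15
ES_B = 15; EF_B = 15+14 = 29
ES_C = 15; EF_C = 15+9 = 24
ES_D = 15; EF_D = 15+12 = 27
ES_E = 15; EF_E = 15+12 = 27
ES_F = 15; EF_F = 15+11 = 26
ES_G = max(EF_B=29, EF_C=24, EF_D=27, EF_E=27, EF_F=26) = 29; EF_G = 29+6 = 35
Expected project duration μ = 35 weeks. Critical path: A → B → G.

Variance along critical path = 11.111 + 0.111 + 4.000 = 15.222; σ = √15.222 = 3.902 weeks.
Z = (37 − 35) / 3.902 = 0.513
P(T ≤ 37) = Φ(0.513) ≈ 0.696

0.696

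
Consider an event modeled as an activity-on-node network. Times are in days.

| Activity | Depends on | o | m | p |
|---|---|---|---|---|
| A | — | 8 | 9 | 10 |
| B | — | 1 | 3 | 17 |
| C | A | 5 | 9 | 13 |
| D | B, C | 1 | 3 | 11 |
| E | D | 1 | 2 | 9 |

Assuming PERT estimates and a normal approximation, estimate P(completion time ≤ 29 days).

te_A = (8 + 4·9 + 10)/6 = 54/6 = 9; σ²_A = ((10−8)/6)² = 0.111
te_B = (1 + 4·3 + 17)/6 = 30/6 = 5; σ²_B = ((17−1)/6)² = 7.111
te_C = (5 + 4·9 + 13)/6 = 54/6 = 9; σ²_C = ((13−5)/6)² = 1.778
te_D = (1 + 4·3 + 11)/6 = 24/6 = 4; σ²_D = ((11−1)/6)² = 2.778
te_E = (1 + 4·2 + 9)/6 = 18/6 = 3; σ²_E = ((9−1)/6)² = 1.778

Forward pass:
ES_A = 0; EF_A = 9
ES_B = 0; EF_B = 5
ES_C = 9; EF_C = 9+9 = 18
ES_D = max(EF_B=5, EF_C=18) = 18; EF_D = 18+4 = 22
ES_E = 22; EF_E = 22+3 = 25
Expected project duration μ = 25 days. Critical path: A → C → D → E.

Variance along critical path = 0.111 + 1.778 + 2.778 + 1.778 = 6.444; σ = √6.444 = 2.539 days.
Z = (29 − 25) / 2.539 = 1.576
P(T ≤ 29) = Φ(1.576) ≈ 0.942

0.942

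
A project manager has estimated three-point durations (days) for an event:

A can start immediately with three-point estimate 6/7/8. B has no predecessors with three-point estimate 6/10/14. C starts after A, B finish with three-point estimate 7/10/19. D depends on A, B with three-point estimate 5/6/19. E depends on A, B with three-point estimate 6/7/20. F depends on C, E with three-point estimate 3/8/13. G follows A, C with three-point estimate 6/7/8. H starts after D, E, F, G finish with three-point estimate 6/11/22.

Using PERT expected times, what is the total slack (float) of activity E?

te_A = (6 + 4·7 + 8)/6 = 42/6 = 7
te_B = (6 + 4·10 + 14)/6 = 60/6 = 10
te_C = (7 + 4·10 + 19)/6 = 66/6 = 11
te_D = (5 + 4·6 + 19)/6 = 48/6 = 8
te_E = (6 + 4·7 + 20)/6 = 54/6 = 9
te_F = (3 + 4·8 + 13)/6 = 48/6 = 8
te_G = (6 + 4·7 + 8)/6 = 42/6 = 7
te_H = (6 + 4·11 + 22)/6 = 72/6 = 12

Forward pass:
ES_A = 0; EF_A = 7
ES_B = 0; EF_B = 10
ES_C = max(EF_A=7, EF_B=10) = 10; EF_C = 10+11 = 21
ES_D = max(EF_A=7, EF_B=10) = 10; EF_D = 10+8 = 18
ES_E = max(EF_A=7, EF_B=10) = 10; EF_E = 10+9 = 19
ES_F = max(EF_C=21, EF_E=19) = 21; EF_F = 21+8 = 29
ES_G = max(EF_A=7, EF_C=21) = 21; EF_G = 21+7 = 28
ES_H = max(EF_D=18, EF_E=19, EF_F=29, EF_G=28) = 29; EF_H = 29+12 = 41
Expected project duration μ = 41 days. Critical path: B → C → F → H.

Backward pass:
LF_H = 41; LS_H = 41−12 = 29
LF_G = LS_H = 29; LS_G = 29−7 = 22
LF_F = LS_H = 29; LS_F = 29−8 = 21
LF_E = min(LS_F=21, LS_H=29) = 21; LS_E = 21−9 = 12
LF_D = LS_H = 29; LS_D = 29−8 = 21
LF_C = min(LS_F=21, LS_G=22) = 21; LS_C = 21−11 = 10
LF_B = min(LS_C=10, LS_D=21, LS_E=12) = 10; LS_B = 10−10 = 0
LF_A = min(LS_C=10, LS_D=21, LS_E=12, LS_G=22) = 10; LS_A = 10−7 = 3
Slack_E = LS_E − ES_E = 12 − 10 = 2

2 days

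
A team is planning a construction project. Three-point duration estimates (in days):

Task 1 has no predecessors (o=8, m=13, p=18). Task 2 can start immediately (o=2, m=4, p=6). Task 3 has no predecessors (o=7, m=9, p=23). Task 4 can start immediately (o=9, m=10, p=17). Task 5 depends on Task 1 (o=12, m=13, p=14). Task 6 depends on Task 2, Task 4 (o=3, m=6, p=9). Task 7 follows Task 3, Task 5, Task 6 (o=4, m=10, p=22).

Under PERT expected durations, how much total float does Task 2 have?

te_Task 1 = (8 + 4·13 + 18)/6 = 78/6 = 13
te_Task 2 = (2 + 4·4 + 6)/6 = 24/6 = 4
te_Task 3 = (7 + 4·9 + 23)/6 = 66/6 = 11
te_Task 4 = (9 + 4·10 + 17)/6 = 66/6 = 11
te_Task 5 = (12 + 4·13 + 14)/6 = 78/6 = 13
te_Task 6 = (3 + 4·6 + 9)/6 = 36/6 = 6
te_Task 7 = (4 + 4·10 + 22)/6 = 66/6 = 11

Forward pass:
ES_Task 1 = 0; EF_Task 1 = 13
ES_Task 2 = 0; EF_Task 2 = 4
ES_Task 3 = 0; EF_Task 3 = 11
ES_Task 4 = 0; EF_Task 4 = 11
ES_Task 5 = 13; EF_Task 5 = 13+13 = 26
ES_Task 6 = max(EF_Task 2=4, EF_Task 4=11) = 11; EF_Task 6 = 11+6 = 17
ES_Task 7 = max(EF_Task 3=11, EF_Task 5=26, EF_Task 6=17) = 26; EF_Task 7 = 26+11 = 37
Expected project duration μ = 37 days. Critical path: Task 1 → Task 5 → Task 7.

Backward pass:
LF_Task 7 = 37; LS_Task 7 = 37−11 = 26
LF_Task 6 = LS_Task 7 = 26; LS_Task 6 = 26−6 = 20
LF_Task 5 = LS_Task 7 = 26; LS_Task 5 = 26−13 = 13
LF_Task 4 = LS_Task 6 = 20; LS_Task 4 = 20−11 = 9
LF_Task 3 = LS_Task 7 = 26; LS_Task 3 = 26−11 = 15
LF_Task 2 = LS_Task 6 = 20; LS_Task 2 = 20−4 = 16
LF_Task 1 = LS_Task 5 = 13; LS_Task 1 = 13−13 = 0
Slack_Task 2 = LS_Task 2 − ES_Task 2 = 16 − 0 = 16

16 days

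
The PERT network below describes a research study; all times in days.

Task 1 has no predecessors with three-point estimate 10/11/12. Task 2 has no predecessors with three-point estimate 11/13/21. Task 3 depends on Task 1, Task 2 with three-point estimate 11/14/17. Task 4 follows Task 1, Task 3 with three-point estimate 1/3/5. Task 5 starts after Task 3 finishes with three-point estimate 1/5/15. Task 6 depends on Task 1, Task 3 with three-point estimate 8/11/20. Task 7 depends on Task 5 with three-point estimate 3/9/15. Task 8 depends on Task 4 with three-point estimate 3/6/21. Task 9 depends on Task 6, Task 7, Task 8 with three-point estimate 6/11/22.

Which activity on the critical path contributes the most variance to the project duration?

te_Task 1 = (10 + 4·11 + 12)/6 = 66/6 = 11; σ²_Task 1 = ((12−10)/6)² = 0.111
te_Task 2 = (11 + 4·13 + 21)/6 = 84/6 = 14; σ²_Task 2 = ((21−11)/6)² = 2.778
te_Task 3 = (11 + 4·14 + 17)/6 = 84/6 = 14; σ²_Task 3 = ((17−11)/6)² = 1.000
te_Task 4 = (1 + 4·3 + 5)/6 = 18/6 = 3; σ²_Task 4 = ((5−1)/6)² = 0.444
te_Task 5 = (1 + 4·5 + 15)/6 = 36/6 = 6; σ²_Task 5 = ((15−1)/6)² = 5.444
te_Task 6 = (8 + 4·11 + 20)/6 = 72/6 = 12; σ²_Task 6 = ((20−8)/6)² = 4.000
te_Task 7 = (3 + 4·9 + 15)/6 = 54/6 = 9; σ²_Task 7 = ((15−3)/6)² = 4.000
te_Task 8 = (3 + 4·6 + 21)/6 = 48/6 = 8; σ²_Task 8 = ((21−3)/6)² = 9.000
te_Task 9 = (6 + 4·11 + 22)/6 = 72/6 = 12; σ²_Task 9 = ((22−6)/6)² = 7.111

Forward pass:
ES_Task 1 = 0; EF_Task 1 = 11
ES_Task 2 = 0; EF_Task 2 = 14
ES_Task 3 = max(EF_Task 1=11, EF_Task 2=14) = 14; EF_Task 3 = 14+14 = 28
ES_Task 4 = max(EF_Task 1=11, EF_Task 3=28) = 28; EF_Task 4 = 28+3 = 31
ES_Task 5 = 28; EF_Task 5 = 28+6 = 34
ES_Task 6 = max(EF_Task 1=11, EF_Task 3=28) = 28; EF_Task 6 = 28+12 = 40
ES_Task 7 = 34; EF_Task 7 = 34+9 = 43
ES_Task 8 = 31; EF_Task 8 = 31+8 = 39
ES_Task 9 = max(EF_Task 6=40, EF_Task 7=43, EF_Task 8=39) = 43; EF_Task 9 = 43+12 = 55
Expected project duration μ = 55 days. Critical path: Task 2 → Task 3 → Task 5 → Task 7 → Task 9.

Variances on critical path: σ²_Task 2=2.778, σ²_Task 3=1.000, σ²_Task 5=5.444, σ²_Task 7=4.000, σ²_Task 9=7.111.
Largest is σ²_Task 9 = 7.111.

Task 9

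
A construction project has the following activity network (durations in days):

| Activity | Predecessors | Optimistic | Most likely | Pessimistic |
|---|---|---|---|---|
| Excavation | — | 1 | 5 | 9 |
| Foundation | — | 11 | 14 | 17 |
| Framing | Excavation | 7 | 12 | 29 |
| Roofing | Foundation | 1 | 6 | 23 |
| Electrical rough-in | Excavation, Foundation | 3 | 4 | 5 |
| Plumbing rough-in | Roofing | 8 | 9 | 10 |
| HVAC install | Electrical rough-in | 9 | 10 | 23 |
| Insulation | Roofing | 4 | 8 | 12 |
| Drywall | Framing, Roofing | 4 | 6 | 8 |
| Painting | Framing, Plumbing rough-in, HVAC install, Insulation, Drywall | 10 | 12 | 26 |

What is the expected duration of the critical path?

te_Excavation = (1 + 4·5 + 9)/6 = 30/6 = 5
te_Foundation = (11 + 4·14 + 17)/6 = 84/6 = 14
te_Framing = (7 + 4·12 + 29)/6 = 84/6 = 14
te_Roofing = (1 + 4·6 + 23)/6 = 48/6 = 8
te_Electrical rough-in = (3 + 4·4 + 5)/6 = 24/6 = 4
te_Plumbing rough-in = (8 + 4·9 + 10)/6 = 54/6 = 9
te_HVAC install = (9 + 4·10 + 23)/6 = 72/6 = 12
te_Insulation = (4 + 4·8 + 12)/6 = 48/6 = 8
te_Drywall = (4 + 4·6 + 8)/6 = 36/6 = 6
te_Painting = (10 + 4·12 + 26)/6 = 84/6 = 14

Forward pass:
ES_Excavation = 0; EF_Excavation = 5
ES_Foundation = 0; EF_Foundation = 14
ES_Framing = 5; EF_Framing = 5+14 = 19
ES_Roofing = 14; EF_Roofing = 14+8 = 22
ES_Electrical rough-in = max(EF_Excavation=5, EF_Foundation=14) = 14; EF_Electrical rough-in = 14+4 = 18
ES_Plumbing rough-in = 22; EF_Plumbing rough-in = 22+9 = 31
ES_HVAC install = 18; EF_HVAC install = 18+12 = 30
ES_Insulation = 22; EF_Insulation = 22+8 = 30
ES_Drywall = max(EF_Framing=19, EF_Roofing=22) = 22; EF_Drywall = 22+6 = 28
ES_Painting = max(EF_Framing=19, EF_Plumbing rough-in=31, EF_HVAC install=30, EF_Insulation=30, EF_Drywall=28) = 31; EF_Painting = 31+14 = 45
Expected project duration μ = 45 days. Critical path: Foundation → Roofing → Plumbing rough-in → Painting.

45 days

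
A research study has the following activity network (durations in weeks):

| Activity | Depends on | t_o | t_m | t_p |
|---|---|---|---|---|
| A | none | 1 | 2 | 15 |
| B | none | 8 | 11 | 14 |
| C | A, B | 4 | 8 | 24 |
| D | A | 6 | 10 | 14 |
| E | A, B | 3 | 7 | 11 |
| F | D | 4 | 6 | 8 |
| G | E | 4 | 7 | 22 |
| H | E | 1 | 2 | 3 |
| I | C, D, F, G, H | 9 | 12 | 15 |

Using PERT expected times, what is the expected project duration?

39 weeks

te_A = (1 + 4·2 + 15)/6 = 24/6 = 4
te_B = (8 + 4·11 + 14)/6 = 66/6 = 11
te_C = (4 + 4·8 + 24)/6 = 60/6 = 10
te_D = (6 + 4·10 + 14)/6 = 60/6 = 10
te_E = (3 + 4·7 + 11)/6 = 42/6 = 7
te_F = (4 + 4·6 + 8)/6 = 36/6 = 6
te_G = (4 + 4·7 + 22)/6 = 54/6 = 9
te_H = (1 + 4·2 + 3)/6 = 12/6 = 2
te_I = (9 + 4·12 + 15)/6 = 72/6 = 12

Forward pass:
ES_A = 0; EF_A = 4
ES_B = 0; EF_B = 11
ES_C = max(EF_A=4, EF_B=11) = 11; EF_C = 11+10 = 21
ES_D = 4; EF_D = 4+10 = 14
ES_E = max(EF_A=4, EF_B=11) = 11; EF_E = 11+7 = 18
ES_F = 14; EF_F = 14+6 = 20
ES_G = 18; EF_G = 18+9 = 27
ES_H = 18; EF_H = 18+2 = 20
ES_I = max(EF_C=21, EF_D=14, EF_F=20, EF_G=27, EF_H=20) = 27; EF_I = 27+12 = 39
Expected project duration μ = 39 weeks. Critical path: B → E → G → I.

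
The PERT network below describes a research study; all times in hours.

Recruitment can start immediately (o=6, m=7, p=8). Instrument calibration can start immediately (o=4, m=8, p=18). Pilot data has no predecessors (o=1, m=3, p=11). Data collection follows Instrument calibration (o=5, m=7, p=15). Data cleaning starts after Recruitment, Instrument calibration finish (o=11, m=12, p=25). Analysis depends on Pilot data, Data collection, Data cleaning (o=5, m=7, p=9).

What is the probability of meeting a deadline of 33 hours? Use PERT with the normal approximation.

0.814

te_Recruitment = (6 + 4·7 + 8)/6 = 42/6 = 7; σ²_Recruitment = ((8−6)/6)² = 0.111
te_Instrument calibration = (4 + 4·8 + 18)/6 = 54/6 = 9; σ²_Instrument calibration = ((18−4)/6)² = 5.444
te_Pilot data = (1 + 4·3 + 11)/6 = 24/6 = 4; σ²_Pilot data = ((11−1)/6)² = 2.778
te_Data collection = (5 + 4·7 + 15)/6 = 48/6 = 8; σ²_Data collection = ((15−5)/6)² = 2.778
te_Data cleaning = (11 + 4·12 + 25)/6 = 84/6 = 14; σ²_Data cleaning = ((25−11)/6)² = 5.444
te_Analysis = (5 + 4·7 + 9)/6 = 42/6 = 7; σ²_Analysis = ((9−5)/6)² = 0.444

Forward pass:
ES_Recruitment = 0; EF_Recruitment = 7
ES_Instrument calibration = 0; EF_Instrument calibration = 9
ES_Pilot data = 0; EF_Pilot data = 4
ES_Data collection = 9; EF_Data collection = 9+8 = 17
ES_Data cleaning = max(EF_Recruitment=7, EF_Instrument calibration=9) = 9; EF_Data cleaning = 9+14 = 23
ES_Analysis = max(EF_Pilot data=4, EF_Data collection=17, EF_Data cleaning=23) = 23; EF_Analysis = 23+7 = 30
Expected project duration μ = 30 hours. Critical path: Instrument calibration → Data cleaning → Analysis.

Variance along critical path = 5.444 + 5.444 + 0.444 = 11.333; σ = √11.333 = 3.367 hours.
Z = (33 − 30) / 3.367 = 0.891
P(T ≤ 33) = Φ(0.891) ≈ 0.814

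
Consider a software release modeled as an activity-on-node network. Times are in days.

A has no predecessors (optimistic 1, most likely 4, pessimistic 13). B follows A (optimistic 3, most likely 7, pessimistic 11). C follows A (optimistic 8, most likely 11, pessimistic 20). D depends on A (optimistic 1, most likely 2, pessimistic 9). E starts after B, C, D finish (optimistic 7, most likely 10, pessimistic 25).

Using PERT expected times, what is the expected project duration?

29 days

te_A = (1 + 4·4 + 13)/6 = 30/6 = 5
te_B = (3 + 4·7 + 11)/6 = 42/6 = 7
te_C = (8 + 4·11 + 20)/6 = 72/6 = 12
te_D = (1 + 4·2 + 9)/6 = 18/6 = 3
te_E = (7 + 4·10 + 25)/6 = 72/6 = 12

Forward pass:
ES_A = 0; EF_A = 5
ES_B = 5; EF_B = 5+7 = 12
ES_C = 5; EF_C = 5+12 = 17
ES_D = 5; EF_D = 5+3 = 8
ES_E = max(EF_B=12, EF_C=17, EF_D=8) = 17; EF_E = 17+12 = 29
Expected project duration μ = 29 days. Critical path: A → C → E.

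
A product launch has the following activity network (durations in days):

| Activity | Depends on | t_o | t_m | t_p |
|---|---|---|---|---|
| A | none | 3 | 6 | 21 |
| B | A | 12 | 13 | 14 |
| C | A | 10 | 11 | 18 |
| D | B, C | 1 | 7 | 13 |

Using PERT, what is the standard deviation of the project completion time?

te_A = (3 + 4·6 + 21)/6 = 48/6 = 8; σ²_A = ((21−3)/6)² = 9.000
te_B = (12 + 4·13 + 14)/6 = 78/6 = 13; σ²_B = ((14−12)/6)² = 0.111
te_C = (10 + 4·11 + 18)/6 = 72/6 = 12; σ²_C = ((18−10)/6)² = 1.778
te_D = (1 + 4·7 + 13)/6 = 42/6 = 7; σ²_D = ((13−1)/6)² = 4.000

Forward pass:
ES_A = 0; EF_A = 8
ES_B = 8; EF_B = 8+13 = 21
ES_C = 8; EF_C = 8+12 = 20
ES_D = max(EF_B=21, EF_C=20) = 21; EF_D = 21+7 = 28
Expected project duration μ = 28 days. Critical path: A → B → D.

Variance along critical path = 9.000 + 0.111 + 4.000 = 13.111
σ = √13.111 = 3.621 days

3.62 days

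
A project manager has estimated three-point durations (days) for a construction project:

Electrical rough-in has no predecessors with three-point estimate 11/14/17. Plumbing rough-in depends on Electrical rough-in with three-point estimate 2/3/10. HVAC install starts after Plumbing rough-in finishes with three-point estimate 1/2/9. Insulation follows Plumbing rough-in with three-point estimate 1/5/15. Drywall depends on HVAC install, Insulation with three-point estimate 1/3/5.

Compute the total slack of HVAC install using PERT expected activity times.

te_Electrical rough-in = (11 + 4·14 + 17)/6 = 84/6 = 14
te_Plumbing rough-in = (2 + 4·3 + 10)/6 = 24/6 = 4
te_HVAC install = (1 + 4·2 + 9)/6 = 18/6 = 3
te_Insulation = (1 + 4·5 + 15)/6 = 36/6 = 6
te_Drywall = (1 + 4·3 + 5)/6 = 18/6 = 3

Forward pass:
ES_Electrical rough-in = 0; EF_Electrical rough-in = 14
ES_Plumbing rough-in = 14; EF_Plumbing rough-in = 14+4 = 18
ES_HVAC install = 18; EF_HVAC install = 18+3 = 21
ES_Insulation = 18; EF_Insulation = 18+6 = 24
ES_Drywall = max(EF_HVAC install=21, EF_Insulation=24) = 24; EF_Drywall = 24+3 = 27
Expected project duration μ = 27 days. Critical path: Electrical rough-in → Plumbing rough-in → Insulation → Drywall.

Backward pass:
LF_Drywall = 27; LS_Drywall = 27−3 = 24
LF_Insulation = LS_Drywall = 24; LS_Insulation = 24−6 = 18
LF_HVAC install = LS_Drywall = 24; LS_HVAC install = 24−3 = 21
LF_Plumbing rough-in = min(LS_HVAC install=21, LS_Insulation=18) = 18; LS_Plumbing rough-in = 18−4 = 14
LF_Electrical rough-in = LS_Plumbing rough-in = 14; LS_Electrical rough-in = 14−14 = 0
Slack_HVAC install = LS_HVAC install − ES_HVAC install = 21 − 18 = 3

3 days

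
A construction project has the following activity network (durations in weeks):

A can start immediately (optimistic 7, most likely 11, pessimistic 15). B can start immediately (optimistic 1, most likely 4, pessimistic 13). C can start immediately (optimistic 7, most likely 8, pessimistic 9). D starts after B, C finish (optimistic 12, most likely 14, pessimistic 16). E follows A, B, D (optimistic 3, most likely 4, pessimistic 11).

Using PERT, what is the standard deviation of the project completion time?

te_A = (7 + 4·11 + 15)/6 = 66/6 = 11; σ²_A = ((15−7)/6)² = 1.778
te_B = (1 + 4·4 + 13)/6 = 30/6 = 5; σ²_B = ((13−1)/6)² = 4.000
te_C = (7 + 4·8 + 9)/6 = 48/6 = 8; σ²_C = ((9−7)/6)² = 0.111
te_D = (12 + 4·14 + 16)/6 = 84/6 = 14; σ²_D = ((16−12)/6)² = 0.444
te_E = (3 + 4·4 + 11)/6 = 30/6 = 5; σ²_E = ((11−3)/6)² = 1.778

Forward pass:
ES_A = 0; EF_A = 11
ES_B = 0; EF_B = 5
ES_C = 0; EF_C = 8
ES_D = max(EF_B=5, EF_C=8) = 8; EF_D = 8+14 = 22
ES_E = max(EF_A=11, EF_B=5, EF_D=22) = 22; EF_E = 22+5 = 27
Expected project duration μ = 27 weeks. Critical path: C → D → E.

Variance along critical path = 0.111 + 0.444 + 1.778 = 2.333
σ = √2.333 = 1.528 weeks

1.53 weeks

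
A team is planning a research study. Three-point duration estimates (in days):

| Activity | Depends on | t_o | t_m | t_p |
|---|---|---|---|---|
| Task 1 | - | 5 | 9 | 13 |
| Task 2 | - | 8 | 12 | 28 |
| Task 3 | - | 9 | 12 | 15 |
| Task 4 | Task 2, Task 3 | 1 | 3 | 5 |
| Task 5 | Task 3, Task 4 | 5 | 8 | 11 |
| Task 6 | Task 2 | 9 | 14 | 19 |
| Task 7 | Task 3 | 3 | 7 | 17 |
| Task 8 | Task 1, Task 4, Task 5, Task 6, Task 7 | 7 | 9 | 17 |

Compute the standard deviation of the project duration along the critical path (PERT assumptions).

te_Task 1 = (5 + 4·9 + 13)/6 = 54/6 = 9; σ²_Task 1 = ((13−5)/6)² = 1.778
te_Task 2 = (8 + 4·12 + 28)/6 = 84/6 = 14; σ²_Task 2 = ((28−8)/6)² = 11.111
te_Task 3 = (9 + 4·12 + 15)/6 = 72/6 = 12; σ²_Task 3 = ((15−9)/6)² = 1.000
te_Task 4 = (1 + 4·3 + 5)/6 = 18/6 = 3; σ²_Task 4 = ((5−1)/6)² = 0.444
te_Task 5 = (5 + 4·8 + 11)/6 = 48/6 = 8; σ²_Task 5 = ((11−5)/6)² = 1.000
te_Task 6 = (9 + 4·14 + 19)/6 = 84/6 = 14; σ²_Task 6 = ((19−9)/6)² = 2.778
te_Task 7 = (3 + 4·7 + 17)/6 = 48/6 = 8; σ²_Task 7 = ((17−3)/6)² = 5.444
te_Task 8 = (7 + 4·9 + 17)/6 = 60/6 = 10; σ²_Task 8 = ((17−7)/6)² = 2.778

Forward pass:
ES_Task 1 = 0; EF_Task 1 = 9
ES_Task 2 = 0; EF_Task 2 = 14
ES_Task 3 = 0; EF_Task 3 = 12
ES_Task 4 = max(EF_Task 2=14, EF_Task 3=12) = 14; EF_Task 4 = 14+3 = 17
ES_Task 5 = max(EF_Task 3=12, EF_Task 4=17) = 17; EF_Task 5 = 17+8 = 25
ES_Task 6 = 14; EF_Task 6 = 14+14 = 28
ES_Task 7 = 12; EF_Task 7 = 12+8 = 20
ES_Task 8 = max(EF_Task 1=9, EF_Task 4=17, EF_Task 5=25, EF_Task 6=28, EF_Task 7=20) = 28; EF_Task 8 = 28+10 = 38
Expected project duration μ = 38 days. Critical path: Task 2 → Task 6 → Task 8.

Variance along critical path = 11.111 + 2.778 + 2.778 = 16.667
σ = √16.667 = 4.082 days

4.08 days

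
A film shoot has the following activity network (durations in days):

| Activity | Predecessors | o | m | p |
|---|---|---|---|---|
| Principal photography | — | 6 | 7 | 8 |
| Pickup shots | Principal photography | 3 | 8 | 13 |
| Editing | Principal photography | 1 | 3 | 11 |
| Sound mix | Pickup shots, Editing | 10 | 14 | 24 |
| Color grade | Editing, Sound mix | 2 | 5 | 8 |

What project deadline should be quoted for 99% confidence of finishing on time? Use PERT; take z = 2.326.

te_Principal photography = (6 + 4·7 + 8)/6 = 42/6 = 7; σ²_Principal photography = ((8−6)/6)² = 0.111
te_Pickup shots = (3 + 4·8 + 13)/6 = 48/6 = 8; σ²_Pickup shots = ((13−3)/6)² = 2.778
te_Editing = (1 + 4·3 + 11)/6 = 24/6 = 4; σ²_Editing = ((11−1)/6)² = 2.778
te_Sound mix = (10 + 4·14 + 24)/6 = 90/6 = 15; σ²_Sound mix = ((24−10)/6)² = 5.444
te_Color grade = (2 + 4·5 + 8)/6 = 30/6 = 5; σ²_Color grade = ((8−2)/6)² = 1.000

Forward pass:
ES_Principal photography = 0; EF_Principal photography = 7
ES_Pickup shots = 7; EF_Pickup shots = 7+8 = 15
ES_Editing = 7; EF_Editing = 7+4 = 11
ES_Sound mix = max(EF_Pickup shots=15, EF_Editing=11) = 15; EF_Sound mix = 15+15 = 30
ES_Color grade = max(EF_Editing=11, EF_Sound mix=30) = 30; EF_Color grade = 30+5 = 35
Expected project duration μ = 35 days. Critical path: Principal photography → Pickup shots → Sound mix → Color grade.

Variance along critical path = 0.111 + 2.778 + 5.444 + 1.000 = 9.333; σ = 3.055 days.
D = μ + z·σ = 35 + 2.326·3.055 = 42.1 days

42.1 days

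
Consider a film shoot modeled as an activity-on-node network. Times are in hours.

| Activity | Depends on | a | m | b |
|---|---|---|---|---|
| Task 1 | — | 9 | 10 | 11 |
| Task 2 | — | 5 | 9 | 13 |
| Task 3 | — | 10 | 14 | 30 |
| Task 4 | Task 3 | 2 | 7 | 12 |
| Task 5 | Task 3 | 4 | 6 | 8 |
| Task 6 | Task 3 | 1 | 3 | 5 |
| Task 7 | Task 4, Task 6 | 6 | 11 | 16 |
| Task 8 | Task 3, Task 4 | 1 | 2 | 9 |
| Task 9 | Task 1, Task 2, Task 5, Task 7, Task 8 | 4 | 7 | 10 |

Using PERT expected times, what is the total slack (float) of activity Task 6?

te_Task 1 = (9 + 4·10 + 11)/6 = 60/6 = 10
te_Task 2 = (5 + 4·9 + 13)/6 = 54/6 = 9
te_Task 3 = (10 + 4·14 + 30)/6 = 96/6 = 16
te_Task 4 = (2 + 4·7 + 12)/6 = 42/6 = 7
te_Task 5 = (4 + 4·6 + 8)/6 = 36/6 = 6
te_Task 6 = (1 + 4·3 + 5)/6 = 18/6 = 3
te_Task 7 = (6 + 4·11 + 16)/6 = 66/6 = 11
te_Task 8 = (1 + 4·2 + 9)/6 = 18/6 = 3
te_Task 9 = (4 + 4·7 + 10)/6 = 42/6 = 7

Forward pass:
ES_Task 1 = 0; EF_Task 1 = 10
ES_Task 2 = 0; EF_Task 2 = 9
ES_Task 3 = 0; EF_Task 3 = 16
ES_Task 4 = 16; EF_Task 4 = 16+7 = 23
ES_Task 5 = 16; EF_Task 5 = 16+6 = 22
ES_Task 6 = 16; EF_Task 6 = 16+3 = 19
ES_Task 7 = max(EF_Task 4=23, EF_Task 6=19) = 23; EF_Task 7 = 23+11 = 34
ES_Task 8 = max(EF_Task 3=16, EF_Task 4=23) = 23; EF_Task 8 = 23+3 = 26
ES_Task 9 = max(EF_Task 1=10, EF_Task 2=9, EF_Task 5=22, EF_Task 7=34, EF_Task 8=26) = 34; EF_Task 9 = 34+7 = 41
Expected project duration μ = 41 hours. Critical path: Task 3 → Task 4 → Task 7 → Task 9.

Backward pass:
LF_Task 9 = 41; LS_Task 9 = 41−7 = 34
LF_Task 8 = LS_Task 9 = 34; LS_Task 8 = 34−3 = 31
LF_Task 7 = LS_Task 9 = 34; LS_Task 7 = 34−11 = 23
LF_Task 6 = LS_Task 7 = 23; LS_Task 6 = 23−3 = 20
LF_Task 5 = LS_Task 9 = 34; LS_Task 5 = 34−6 = 28
LF_Task 4 = min(LS_Task 7=23, LS_Task 8=31) = 23; LS_Task 4 = 23−7 = 16
LF_Task 3 = min(LS_Task 4=16, LS_Task 5=28, LS_Task 6=20, LS_Task 8=31) = 16; LS_Task 3 = 16−16 = 0
LF_Task 2 = LS_Task 9 = 34; LS_Task 2 = 34−9 = 25
LF_Task 1 = LS_Task 9 = 34; LS_Task 1 = 34−10 = 24
Slack_Task 6 = LS_Task 6 − ES_Task 6 = 20 − 16 = 4

4 hours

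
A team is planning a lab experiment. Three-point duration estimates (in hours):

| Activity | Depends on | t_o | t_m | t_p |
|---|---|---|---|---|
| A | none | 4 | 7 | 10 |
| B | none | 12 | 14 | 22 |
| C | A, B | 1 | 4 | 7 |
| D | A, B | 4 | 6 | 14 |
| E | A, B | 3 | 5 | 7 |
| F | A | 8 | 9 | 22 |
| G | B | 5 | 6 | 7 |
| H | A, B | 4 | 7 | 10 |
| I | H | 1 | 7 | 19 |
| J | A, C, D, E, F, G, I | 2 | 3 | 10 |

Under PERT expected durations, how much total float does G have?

te_A = (4 + 4·7 + 10)/6 = 42/6 = 7
te_B = (12 + 4·14 + 22)/6 = 90/6 = 15
te_C = (1 + 4·4 + 7)/6 = 24/6 = 4
te_D = (4 + 4·6 + 14)/6 = 42/6 = 7
te_E = (3 + 4·5 + 7)/6 = 30/6 = 5
te_F = (8 + 4·9 + 22)/6 = 66/6 = 11
te_G = (5 + 4·6 + 7)/6 = 36/6 = 6
te_H = (4 + 4·7 + 10)/6 = 42/6 = 7
te_I = (1 + 4·7 + 19)/6 = 48/6 = 8
te_J = (2 + 4·3 + 10)/6 = 24/6 = 4

Forward pass:
ES_A = 0; EF_A = 7
ES_B = 0; EF_B = 15
ES_C = max(EF_A=7, EF_B=15) = 15; EF_C = 15+4 = 19
ES_D = max(EF_A=7, EF_B=15) = 15; EF_D = 15+7 = 22
ES_E = max(EF_A=7, EF_B=15) = 15; EF_E = 15+5 = 20
ES_F = 7; EF_F = 7+11 = 18
ES_G = 15; EF_G = 15+6 = 21
ES_H = max(EF_A=7, EF_B=15) = 15; EF_H = 15+7 = 22
ES_I = 22; EF_I = 22+8 = 30
ES_J = max(EF_A=7, EF_C=19, EF_D=22, EF_E=20, EF_F=18, EF_G=21, EF_I=30) = 30; EF_J = 30+4 = 34
Expected project duration μ = 34 hours. Critical path: B → H → I → J.

Backward pass:
LF_J = 34; LS_J = 34−4 = 30
LF_I = LS_J = 30; LS_I = 30−8 = 22
LF_H = LS_I = 22; LS_H = 22−7 = 15
LF_G = LS_J = 30; LS_G = 30−6 = 24
LF_F = LS_J = 30; LS_F = 30−11 = 19
LF_E = LS_J = 30; LS_E = 30−5 = 25
LF_D = LS_J = 30; LS_D = 30−7 = 23
LF_C = LS_J = 30; LS_C = 30−4 = 26
LF_B = min(LS_C=26, LS_D=23, LS_E=25, LS_G=24, LS_H=15) = 15; LS_B = 15−15 = 0
LF_A = min(LS_C=26, LS_D=23, LS_E=25, LS_F=19, LS_H=15, LS_J=30) = 15; LS_A = 15−7 = 8
Slack_G = LS_G − ES_G = 24 − 15 = 9

9 hours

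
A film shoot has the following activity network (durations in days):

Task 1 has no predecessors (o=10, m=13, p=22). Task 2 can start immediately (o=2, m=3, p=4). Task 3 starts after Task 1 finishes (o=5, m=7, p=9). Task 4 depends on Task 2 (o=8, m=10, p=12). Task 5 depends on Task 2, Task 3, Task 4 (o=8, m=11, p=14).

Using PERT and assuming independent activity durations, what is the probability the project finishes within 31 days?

te_Task 1 = (10 + 4·13 + 22)/6 = 84/6 = 14; σ²_Task 1 = ((22−10)/6)² = 4.000
te_Task 2 = (2 + 4·3 + 4)/6 = 18/6 = 3; σ²_Task 2 = ((4−2)/6)² = 0.111
te_Task 3 = (5 + 4·7 + 9)/6 = 42/6 = 7; σ²_Task 3 = ((9−5)/6)² = 0.444
te_Task 4 = (8 + 4·10 + 12)/6 = 60/6 = 10; σ²_Task 4 = ((12−8)/6)² = 0.444
te_Task 5 = (8 + 4·11 + 14)/6 = 66/6 = 11; σ²_Task 5 = ((14−8)/6)² = 1.000

Forward pass:
ES_Task 1 = 0; EF_Task 1 = 14
ES_Task 2 = 0; EF_Task 2 = 3
ES_Task 3 = 14; EF_Task 3 = 14+7 = 21
ES_Task 4 = 3; EF_Task 4 = 3+10 = 13
ES_Task 5 = max(EF_Task 2=3, EF_Task 3=21, EF_Task 4=13) = 21; EF_Task 5 = 21+11 = 32
Expected project duration μ = 32 days. Critical path: Task 1 → Task 3 → Task 5.

Variance along critical path = 4.000 + 0.444 + 1.000 = 5.444; σ = √5.444 = 2.333 days.
Z = (31 − 32) / 2.333 = -0.429
P(T ≤ 31) = Φ(-0.429) ≈ 0.334

0.334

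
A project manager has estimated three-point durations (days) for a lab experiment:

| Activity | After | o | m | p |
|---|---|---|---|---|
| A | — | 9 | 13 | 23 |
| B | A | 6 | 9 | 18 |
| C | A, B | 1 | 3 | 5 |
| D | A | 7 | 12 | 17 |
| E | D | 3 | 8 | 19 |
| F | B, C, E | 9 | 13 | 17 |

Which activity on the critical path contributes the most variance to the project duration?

E

te_A = (9 + 4·13 + 23)/6 = 84/6 = 14; σ²_A = ((23−9)/6)² = 5.444
te_B = (6 + 4·9 + 18)/6 = 60/6 = 10; σ²_B = ((18−6)/6)² = 4.000
te_C = (1 + 4·3 + 5)/6 = 18/6 = 3; σ²_C = ((5−1)/6)² = 0.444
te_D = (7 + 4·12 + 17)/6 = 72/6 = 12; σ²_D = ((17−7)/6)² = 2.778
te_E = (3 + 4·8 + 19)/6 = 54/6 = 9; σ²_E = ((19−3)/6)² = 7.111
te_F = (9 + 4·13 + 17)/6 = 78/6 = 13; σ²_F = ((17−9)/6)² = 1.778

Forward pass:
ES_A = 0; EF_A = 14
ES_B = 14; EF_B = 14+10 = 24
ES_C = max(EF_A=14, EF_B=24) = 24; EF_C = 24+3 = 27
ES_D = 14; EF_D = 14+12 = 26
ES_E = 26; EF_E = 26+9 = 35
ES_F = max(EF_B=24, EF_C=27, EF_E=35) = 35; EF_F = 35+13 = 48
Expected project duration μ = 48 days. Critical path: A → D → E → F.

Variances on critical path: σ²_A=5.444, σ²_D=2.778, σ²_E=7.111, σ²_F=1.778.
Largest is σ²_E = 7.111.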